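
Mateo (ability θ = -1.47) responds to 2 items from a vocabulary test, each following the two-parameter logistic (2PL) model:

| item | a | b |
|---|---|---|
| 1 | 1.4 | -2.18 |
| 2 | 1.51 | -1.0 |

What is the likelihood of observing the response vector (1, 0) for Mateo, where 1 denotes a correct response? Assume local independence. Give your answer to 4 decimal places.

P(θ) = 1 / (1 + exp(−a(θ − b)))
P_1 = 1/(1+e^{-0.9940}) = 0.7299
P_2 = 1/(1+e^{0.7097}) = 0.3297
L = P_1 × (1−P_2) = 0.7299 × 0.6703 = 0.48926

0.4893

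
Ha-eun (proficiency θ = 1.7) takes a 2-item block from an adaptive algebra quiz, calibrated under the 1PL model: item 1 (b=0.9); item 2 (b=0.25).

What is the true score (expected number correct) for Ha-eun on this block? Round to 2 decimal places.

1.50

P(θ) = 1 / (1 + exp(−(θ − b)))
P_1 = 1/(1+e^{-0.8000}) = 0.6900
P_2 = 1/(1+e^{-1.4500}) = 0.8100
E[score] = 0.6900 + 0.8100 = 1.5000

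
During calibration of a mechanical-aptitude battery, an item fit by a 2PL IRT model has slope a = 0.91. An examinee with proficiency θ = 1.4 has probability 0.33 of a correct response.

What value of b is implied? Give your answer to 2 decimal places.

2.18

P(θ) = 1 / (1 + exp(−a(θ − b)))
logit(0.33) = ln(0.33/0.67) = -0.7082
b = θ − logit/(a) = 1.4 − (-0.7082)/0.9100 = 2.1782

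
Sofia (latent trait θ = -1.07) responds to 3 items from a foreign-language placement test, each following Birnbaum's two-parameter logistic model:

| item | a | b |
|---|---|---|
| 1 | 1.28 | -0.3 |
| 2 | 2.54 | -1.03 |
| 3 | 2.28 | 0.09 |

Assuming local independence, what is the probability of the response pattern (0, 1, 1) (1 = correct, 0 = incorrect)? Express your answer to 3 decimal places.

0.023

P(θ) = 1 / (1 + exp(−a(θ − b)))
P_1 = 1/(1+e^{0.9856}) = 0.2718
P_2 = 1/(1+e^{0.1016}) = 0.4746
P_3 = 1/(1+e^{2.6448}) = 0.0663
L = (1−P_1) × P_2 × P_3 = 0.7282 × 0.4746 × 0.0663 = 0.02292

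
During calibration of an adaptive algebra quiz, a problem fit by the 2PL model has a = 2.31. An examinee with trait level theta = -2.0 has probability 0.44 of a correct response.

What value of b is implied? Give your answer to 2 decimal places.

P(theta) = 1 / (1 + exp(−a(theta − b)))
logit(0.44) = ln(0.44/0.56) = -0.2412
b = theta − logit/(a) = -2.0 − (-0.2412)/2.3100 = -1.8956

-1.90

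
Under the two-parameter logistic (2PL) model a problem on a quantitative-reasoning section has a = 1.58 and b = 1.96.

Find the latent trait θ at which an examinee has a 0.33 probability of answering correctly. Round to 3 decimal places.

1.512

P(θ) = 1 / (1 + exp(−a(θ − b)))
logit = ln(0.3300/0.6700) = -0.7082
θ = b + logit/(a) = 1.96 + (-0.7082)/1.5800 = 1.5118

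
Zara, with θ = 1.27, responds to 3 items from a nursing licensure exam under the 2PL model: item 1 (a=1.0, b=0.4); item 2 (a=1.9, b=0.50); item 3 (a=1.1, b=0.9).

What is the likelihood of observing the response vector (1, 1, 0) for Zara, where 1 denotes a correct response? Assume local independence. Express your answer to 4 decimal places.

P(θ) = 1 / (1 + exp(−a(θ − b)))
P_1 = 1/(1+e^{-0.8700}) = 0.7047
P_2 = 1/(1+e^{-1.4630}) = 0.8120
P_3 = 1/(1+e^{-0.4070}) = 0.6004
L = P_1 × P_2 × (1−P_3) = 0.7047 × 0.8120 × 0.3996 = 0.22869

0.2287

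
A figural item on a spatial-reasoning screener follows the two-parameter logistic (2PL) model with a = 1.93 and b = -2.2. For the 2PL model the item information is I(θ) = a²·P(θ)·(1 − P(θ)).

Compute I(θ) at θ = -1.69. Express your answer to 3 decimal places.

P = 1/(1+e^{-0.9843}) = 0.7280
P(1−P) = 0.7280 × 0.2720 = 0.1980
I = a² × P(1−P) = 1.93² × 0.1980 = 0.73766

0.738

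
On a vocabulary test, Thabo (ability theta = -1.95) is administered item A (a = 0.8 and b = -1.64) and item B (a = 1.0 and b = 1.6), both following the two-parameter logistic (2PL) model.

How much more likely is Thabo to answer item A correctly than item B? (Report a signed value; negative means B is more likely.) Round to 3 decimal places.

0.410

P(theta) = 1 / (1 + exp(−a(theta − b)))
P_A = 0.4383
P_B = 0.0279
P_A − P_B = 0.4104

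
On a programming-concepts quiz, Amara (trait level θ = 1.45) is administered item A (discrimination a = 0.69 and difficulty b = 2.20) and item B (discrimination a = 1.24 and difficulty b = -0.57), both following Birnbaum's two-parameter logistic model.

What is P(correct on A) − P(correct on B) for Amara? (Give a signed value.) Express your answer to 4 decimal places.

-0.5510

P(θ) = 1 / (1 + exp(−a(θ − b)))
P_A = 0.3734
P_B = 0.9245
P_A − P_B = -0.5510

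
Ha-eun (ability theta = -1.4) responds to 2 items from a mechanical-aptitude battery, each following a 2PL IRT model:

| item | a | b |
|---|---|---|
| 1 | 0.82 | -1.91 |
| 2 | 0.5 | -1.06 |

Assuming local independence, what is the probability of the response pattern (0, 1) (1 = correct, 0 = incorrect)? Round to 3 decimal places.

0.182

P(theta) = 1 / (1 + exp(−a(theta − b)))
P_1 = 1/(1+e^{-0.4182}) = 0.6031
P_2 = 1/(1+e^{0.1700}) = 0.4576
L = (1−P_1) × P_2 = 0.3969 × 0.4576 = 0.18164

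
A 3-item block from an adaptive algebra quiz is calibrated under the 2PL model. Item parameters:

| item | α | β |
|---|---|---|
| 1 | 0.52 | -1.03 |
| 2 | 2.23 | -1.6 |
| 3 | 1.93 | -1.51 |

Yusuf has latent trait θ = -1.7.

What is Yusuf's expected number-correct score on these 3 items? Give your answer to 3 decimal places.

P(θ) = 1 / (1 + exp(−α(θ − β)))
P_1 = 1/(1+e^{0.3484}) = 0.4138
P_2 = 1/(1+e^{0.2230}) = 0.4445
P_3 = 1/(1+e^{0.3667}) = 0.4093
E[score] = 0.4138 + 0.4445 + 0.4093 = 1.2676

1.268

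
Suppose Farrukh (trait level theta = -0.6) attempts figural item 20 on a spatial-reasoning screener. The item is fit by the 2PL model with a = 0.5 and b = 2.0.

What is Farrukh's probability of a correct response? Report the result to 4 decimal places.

0.2142

P(theta) = 1 / (1 + exp(−a(theta − b)))
Exponent: 0.5 × (-0.6 − 2.0) = -1.3000
1/(1 + e^{1.3000}) = 0.2142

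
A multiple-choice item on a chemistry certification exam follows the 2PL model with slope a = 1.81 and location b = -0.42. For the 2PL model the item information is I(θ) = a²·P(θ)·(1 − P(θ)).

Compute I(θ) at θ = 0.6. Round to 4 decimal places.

0.3857

P = 1/(1+e^{-1.8462}) = 0.8637
P(1−P) = 0.8637 × 0.1363 = 0.1177
I = a² × P(1−P) = 1.81² × 0.1177 = 0.38572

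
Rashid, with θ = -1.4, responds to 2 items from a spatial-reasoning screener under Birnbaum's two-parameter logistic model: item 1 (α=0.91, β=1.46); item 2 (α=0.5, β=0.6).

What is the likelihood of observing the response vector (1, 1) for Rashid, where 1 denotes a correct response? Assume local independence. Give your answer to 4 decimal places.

P(θ) = 1 / (1 + exp(−α(θ − β)))
P_1 = 1/(1+e^{2.6026}) = 0.0690
P_2 = 1/(1+e^{1.0000}) = 0.2689
L = P_1 × P_2 = 0.0690 × 0.2689 = 0.01855

0.0185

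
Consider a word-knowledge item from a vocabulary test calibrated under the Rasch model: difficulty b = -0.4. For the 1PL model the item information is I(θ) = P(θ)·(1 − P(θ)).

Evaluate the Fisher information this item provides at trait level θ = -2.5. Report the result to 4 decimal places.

P = 1/(1+e^{2.1000}) = 0.1091
P(1−P) = 0.1091 × 0.8909 = 0.0972
I = P(1−P) = 0.09719

0.0972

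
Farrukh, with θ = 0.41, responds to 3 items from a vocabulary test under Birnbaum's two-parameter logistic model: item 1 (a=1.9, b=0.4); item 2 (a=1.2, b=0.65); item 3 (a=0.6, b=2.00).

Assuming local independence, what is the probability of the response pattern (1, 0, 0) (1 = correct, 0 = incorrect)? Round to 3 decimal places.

0.208

P(θ) = 1 / (1 + exp(−a(θ − b)))
P_1 = 1/(1+e^{-0.0190}) = 0.5047
P_2 = 1/(1+e^{0.2880}) = 0.4285
P_3 = 1/(1+e^{0.9540}) = 0.2781
L = P_1 × (1−P_2) × (1−P_3) = 0.5047 × 0.5715 × 0.7219 = 0.20825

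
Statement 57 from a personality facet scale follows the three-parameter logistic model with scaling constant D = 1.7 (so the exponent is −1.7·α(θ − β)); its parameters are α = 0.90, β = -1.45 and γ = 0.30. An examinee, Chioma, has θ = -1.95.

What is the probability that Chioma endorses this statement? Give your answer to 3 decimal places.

0.522

P(θ) = γ + (1 − γ) · 1 / (1 + exp(−D·α(θ − β)))
Exponent: 1.7 × 0.90 × (-1.95 − (-1.45)) = -0.7650
1/(1 + e^{0.7650}) = 0.3176
P = 0.30 + 0.70 × 0.3176 = 0.5223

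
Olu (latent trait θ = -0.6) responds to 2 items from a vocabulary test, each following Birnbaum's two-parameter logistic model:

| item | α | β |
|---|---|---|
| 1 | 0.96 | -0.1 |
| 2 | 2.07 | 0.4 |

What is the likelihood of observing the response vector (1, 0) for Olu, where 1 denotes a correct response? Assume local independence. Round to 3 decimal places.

0.339

P(θ) = 1 / (1 + exp(−α(θ − β)))
P_1 = 1/(1+e^{0.4800}) = 0.3823
P_2 = 1/(1+e^{2.0700}) = 0.1120
L = P_1 × (1−P_2) = 0.3823 × 0.8880 = 0.33942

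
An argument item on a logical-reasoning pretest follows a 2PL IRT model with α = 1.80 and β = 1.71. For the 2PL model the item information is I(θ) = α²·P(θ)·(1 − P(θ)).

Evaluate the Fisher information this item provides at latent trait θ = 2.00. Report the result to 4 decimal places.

0.7572

P = 1/(1+e^{-0.5220}) = 0.6276
P(1−P) = 0.6276 × 0.3724 = 0.2337
I = α² × P(1−P) = 1.80² × 0.2337 = 0.75723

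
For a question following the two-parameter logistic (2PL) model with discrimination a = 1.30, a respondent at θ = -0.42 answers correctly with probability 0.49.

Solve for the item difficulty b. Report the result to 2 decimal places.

P(θ) = 1 / (1 + exp(−a(θ − b)))
logit(0.49) = ln(0.49/0.51) = -0.0400
b = θ − logit/(a) = -0.42 − (-0.0400)/1.3000 = -0.3892

-0.39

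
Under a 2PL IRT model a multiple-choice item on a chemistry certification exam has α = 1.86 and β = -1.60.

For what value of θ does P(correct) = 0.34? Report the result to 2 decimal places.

P(θ) = 1 / (1 + exp(−α(θ − β)))
logit = ln(0.3400/0.6600) = -0.6633
θ = β + logit/(α) = -1.60 + (-0.6633)/1.8600 = -1.9566

-1.96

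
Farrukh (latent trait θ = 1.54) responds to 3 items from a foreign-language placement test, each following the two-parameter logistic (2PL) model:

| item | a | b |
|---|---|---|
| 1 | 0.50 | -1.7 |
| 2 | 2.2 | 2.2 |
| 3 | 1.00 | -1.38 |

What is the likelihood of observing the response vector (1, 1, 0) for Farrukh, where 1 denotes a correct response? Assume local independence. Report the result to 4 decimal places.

P(θ) = 1 / (1 + exp(−a(θ − b)))
P_1 = 1/(1+e^{-1.6200}) = 0.8348
P_2 = 1/(1+e^{1.4520}) = 0.1897
P_3 = 1/(1+e^{-2.9200}) = 0.9488
L = P_1 × P_2 × (1−P_3) = 0.8348 × 0.1897 × 0.0512 = 0.00810

0.0081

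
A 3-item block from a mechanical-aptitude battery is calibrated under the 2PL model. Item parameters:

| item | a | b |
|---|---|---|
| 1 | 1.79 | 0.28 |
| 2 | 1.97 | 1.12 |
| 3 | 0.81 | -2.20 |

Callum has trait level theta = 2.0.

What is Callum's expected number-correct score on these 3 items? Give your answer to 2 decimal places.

P(theta) = 1 / (1 + exp(−a(theta − b)))
P_1 = 1/(1+e^{-3.0788}) = 0.9560
P_2 = 1/(1+e^{-1.7336}) = 0.8499
P_3 = 1/(1+e^{-3.4020}) = 0.9678
E[score] = 0.9560 + 0.8499 + 0.9678 = 2.7736

2.77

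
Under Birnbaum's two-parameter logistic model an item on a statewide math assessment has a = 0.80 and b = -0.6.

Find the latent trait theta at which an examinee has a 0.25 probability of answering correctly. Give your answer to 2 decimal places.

-1.97

P(theta) = 1 / (1 + exp(−a(theta − b)))
logit = ln(0.2500/0.7500) = -1.0986
theta = b + logit/(a) = -0.6 + (-1.0986)/0.8000 = -1.9733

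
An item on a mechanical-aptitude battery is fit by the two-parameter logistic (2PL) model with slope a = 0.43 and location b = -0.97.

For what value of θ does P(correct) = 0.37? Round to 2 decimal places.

-2.21

P(θ) = 1 / (1 + exp(−a(θ − b)))
logit = ln(0.3700/0.6300) = -0.5322
θ = b + logit/(a) = -0.97 + (-0.5322)/0.4300 = -2.2077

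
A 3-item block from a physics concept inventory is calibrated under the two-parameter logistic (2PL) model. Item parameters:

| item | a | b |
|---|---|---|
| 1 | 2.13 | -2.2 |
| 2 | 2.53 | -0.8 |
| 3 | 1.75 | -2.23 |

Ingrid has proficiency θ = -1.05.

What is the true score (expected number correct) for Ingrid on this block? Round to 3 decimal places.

2.155

P(θ) = 1 / (1 + exp(−a(θ − b)))
P_1 = 1/(1+e^{-2.4495}) = 0.9205
P_2 = 1/(1+e^{0.6325}) = 0.3469
P_3 = 1/(1+e^{-2.0650}) = 0.8875
E[score] = 0.9205 + 0.3469 + 0.8875 = 2.1549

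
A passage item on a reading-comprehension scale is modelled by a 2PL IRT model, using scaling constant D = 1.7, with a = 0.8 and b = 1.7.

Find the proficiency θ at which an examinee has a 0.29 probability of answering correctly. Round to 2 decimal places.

1.04

P(θ) = 1 / (1 + exp(−D·a(θ − b)))
logit = ln(0.2900/0.7100) = -0.8954
θ = b + logit/(1.7·a) = 1.7 + (-0.8954)/1.3600 = 1.0416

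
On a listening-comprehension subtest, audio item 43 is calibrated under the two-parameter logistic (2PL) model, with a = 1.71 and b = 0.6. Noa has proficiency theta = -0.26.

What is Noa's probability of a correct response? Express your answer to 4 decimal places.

0.1869

P(theta) = 1 / (1 + exp(−a(theta − b)))
Exponent: 1.71 × (-0.26 − 0.6) = -1.4706
1/(1 + e^{1.4706}) = 0.1869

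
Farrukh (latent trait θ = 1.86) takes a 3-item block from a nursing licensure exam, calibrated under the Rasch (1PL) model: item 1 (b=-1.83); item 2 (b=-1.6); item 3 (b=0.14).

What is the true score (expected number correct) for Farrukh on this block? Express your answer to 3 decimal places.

2.793

P(θ) = 1 / (1 + exp(−(θ − b)))
P_1 = 1/(1+e^{-3.6900}) = 0.9756
P_2 = 1/(1+e^{-3.4600}) = 0.9695
P_3 = 1/(1+e^{-1.7200}) = 0.8481
E[score] = 0.9756 + 0.9695 + 0.8481 = 2.7933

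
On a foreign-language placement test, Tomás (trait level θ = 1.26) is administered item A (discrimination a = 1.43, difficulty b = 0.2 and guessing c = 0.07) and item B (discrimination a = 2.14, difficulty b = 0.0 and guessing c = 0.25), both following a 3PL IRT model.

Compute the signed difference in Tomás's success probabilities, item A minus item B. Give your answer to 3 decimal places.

P(θ) = c + (1 − c) · 1 / (1 + exp(−a(θ − b)))
P_A = 0.8325
P_B = 0.9526
P_A − P_B = -0.1201

-0.120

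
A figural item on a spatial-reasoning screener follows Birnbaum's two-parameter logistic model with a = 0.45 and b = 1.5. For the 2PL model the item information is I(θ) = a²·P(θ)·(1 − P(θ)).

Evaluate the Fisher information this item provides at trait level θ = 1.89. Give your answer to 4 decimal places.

P = 1/(1+e^{-0.1755}) = 0.5438
P(1−P) = 0.5438 × 0.4562 = 0.2481
I = a² × P(1−P) = 0.45² × 0.2481 = 0.05024

0.0502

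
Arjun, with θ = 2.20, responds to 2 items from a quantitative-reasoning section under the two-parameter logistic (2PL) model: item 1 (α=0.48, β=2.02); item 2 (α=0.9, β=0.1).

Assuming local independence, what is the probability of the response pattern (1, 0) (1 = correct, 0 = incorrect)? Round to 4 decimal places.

0.0685

P(θ) = 1 / (1 + exp(−α(θ − β)))
P_1 = 1/(1+e^{-0.0864}) = 0.5216
P_2 = 1/(1+e^{-1.8900}) = 0.8688
L = P_1 × (1−P_2) = 0.5216 × 0.1312 = 0.06846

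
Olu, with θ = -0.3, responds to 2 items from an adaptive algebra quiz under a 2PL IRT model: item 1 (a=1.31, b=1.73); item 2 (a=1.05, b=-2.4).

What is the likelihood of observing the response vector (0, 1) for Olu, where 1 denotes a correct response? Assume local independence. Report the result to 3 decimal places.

0.842

P(θ) = 1 / (1 + exp(−a(θ − b)))
P_1 = 1/(1+e^{2.6593}) = 0.0654
P_2 = 1/(1+e^{-2.2050}) = 0.9007
L = (1−P_1) × P_2 = 0.9346 × 0.9007 = 0.84178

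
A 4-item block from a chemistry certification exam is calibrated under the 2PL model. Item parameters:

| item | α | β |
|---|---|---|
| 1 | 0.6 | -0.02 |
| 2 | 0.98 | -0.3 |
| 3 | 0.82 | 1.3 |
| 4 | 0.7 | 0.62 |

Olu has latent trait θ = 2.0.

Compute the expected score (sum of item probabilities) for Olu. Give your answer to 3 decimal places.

P(θ) = 1 / (1 + exp(−α(θ − β)))
P_1 = 1/(1+e^{-1.2120}) = 0.7707
P_2 = 1/(1+e^{-2.2540}) = 0.9050
P_3 = 1/(1+e^{-0.5740}) = 0.6397
P_4 = 1/(1+e^{-0.9660}) = 0.7243
E[score] = 0.7707 + 0.9050 + 0.6397 + 0.7243 = 3.0397

3.040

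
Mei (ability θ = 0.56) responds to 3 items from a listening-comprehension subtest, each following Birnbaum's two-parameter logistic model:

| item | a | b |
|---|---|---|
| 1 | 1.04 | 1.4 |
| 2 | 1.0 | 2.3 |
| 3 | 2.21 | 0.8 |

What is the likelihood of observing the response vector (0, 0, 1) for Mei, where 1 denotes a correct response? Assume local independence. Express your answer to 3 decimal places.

0.222

P(θ) = 1 / (1 + exp(−a(θ − b)))
P_1 = 1/(1+e^{0.8736}) = 0.2945
P_2 = 1/(1+e^{1.7400}) = 0.1493
P_3 = 1/(1+e^{0.5304}) = 0.3704
L = (1−P_1) × (1−P_2) × P_3 = 0.7055 × 0.8507 × 0.3704 = 0.22231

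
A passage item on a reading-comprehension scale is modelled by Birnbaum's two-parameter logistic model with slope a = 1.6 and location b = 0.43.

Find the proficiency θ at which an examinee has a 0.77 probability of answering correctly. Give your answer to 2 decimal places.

P(θ) = 1 / (1 + exp(−a(θ − b)))
logit = ln(0.7700/0.2300) = 1.2083
θ = b + logit/(a) = 0.43 + 1.2083/1.6000 = 1.1852

1.19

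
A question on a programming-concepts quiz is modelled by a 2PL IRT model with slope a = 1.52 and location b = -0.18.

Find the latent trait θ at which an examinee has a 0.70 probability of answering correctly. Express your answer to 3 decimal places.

0.377

P(θ) = 1 / (1 + exp(−a(θ − b)))
logit = ln(0.7000/0.3000) = 0.8473
θ = b + logit/(a) = -0.18 + 0.8473/1.5200 = 0.3774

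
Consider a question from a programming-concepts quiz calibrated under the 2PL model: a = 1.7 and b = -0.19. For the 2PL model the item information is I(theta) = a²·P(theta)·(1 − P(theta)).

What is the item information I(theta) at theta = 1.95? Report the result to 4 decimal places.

0.0722

P = 1/(1+e^{-3.6380}) = 0.9744
P(1−P) = 0.9744 × 0.0256 = 0.0250
I = a² × P(1−P) = 1.7² × 0.0250 = 0.07217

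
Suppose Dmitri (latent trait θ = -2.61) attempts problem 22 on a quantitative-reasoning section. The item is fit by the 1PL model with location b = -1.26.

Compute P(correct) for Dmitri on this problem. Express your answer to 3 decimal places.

0.206

P(θ) = 1 / (1 + exp(−(θ − b)))
Exponent: (-2.61 − (-1.26)) = -1.3500
1/(1 + e^{1.3500}) = 0.2059
P = 0.2059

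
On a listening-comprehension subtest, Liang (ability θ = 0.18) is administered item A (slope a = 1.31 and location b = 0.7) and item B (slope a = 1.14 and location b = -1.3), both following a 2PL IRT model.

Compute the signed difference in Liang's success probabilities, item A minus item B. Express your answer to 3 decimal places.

-0.508

P(θ) = 1 / (1 + exp(−a(θ − b)))
P_A = 0.3360
P_B = 0.8439
P_A − P_B = -0.5079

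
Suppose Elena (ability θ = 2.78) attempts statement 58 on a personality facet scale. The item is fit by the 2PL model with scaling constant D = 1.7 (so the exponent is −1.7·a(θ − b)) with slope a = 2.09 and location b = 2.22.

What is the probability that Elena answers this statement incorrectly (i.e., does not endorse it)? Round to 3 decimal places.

P(θ) = 1 / (1 + exp(−D·a(θ − b)))
Exponent: 1.7 × 2.09 × (2.78 − 2.22) = 1.9897
1/(1 + e^{-1.9897}) = 0.8797
P = 0.8797
P(incorrect) = 1 − 0.8797 = 0.1203

0.120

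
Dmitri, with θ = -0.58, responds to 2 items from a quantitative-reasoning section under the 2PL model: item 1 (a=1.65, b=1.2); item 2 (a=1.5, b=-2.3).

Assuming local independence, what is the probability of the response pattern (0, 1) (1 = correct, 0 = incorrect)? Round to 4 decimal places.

0.8828

P(θ) = 1 / (1 + exp(−a(θ − b)))
P_1 = 1/(1+e^{2.9370}) = 0.0504
P_2 = 1/(1+e^{-2.5800}) = 0.9296
L = (1−P_1) × P_2 = 0.9496 × 0.9296 = 0.88276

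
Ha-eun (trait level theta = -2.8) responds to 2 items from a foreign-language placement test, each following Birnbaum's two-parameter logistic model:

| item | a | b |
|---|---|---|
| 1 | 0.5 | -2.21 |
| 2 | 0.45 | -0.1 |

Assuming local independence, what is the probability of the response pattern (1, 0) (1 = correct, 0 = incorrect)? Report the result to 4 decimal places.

P(theta) = 1 / (1 + exp(−a(theta − b)))
P_1 = 1/(1+e^{0.2950}) = 0.4268
P_2 = 1/(1+e^{1.2150}) = 0.2288
L = P_1 × (1−P_2) = 0.4268 × 0.7712 = 0.32913

0.3291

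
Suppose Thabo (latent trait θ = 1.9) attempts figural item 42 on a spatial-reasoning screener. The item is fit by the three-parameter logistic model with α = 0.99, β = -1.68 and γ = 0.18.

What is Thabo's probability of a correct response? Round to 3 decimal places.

P(θ) = γ + (1 − γ) · 1 / (1 + exp(−α(θ − β)))
Exponent: 0.99 × (1.9 − (-1.68)) = 3.5442
1/(1 + e^{-3.5442}) = 0.9719
P = 0.18 + 0.82 × 0.9719 = 0.9770

0.977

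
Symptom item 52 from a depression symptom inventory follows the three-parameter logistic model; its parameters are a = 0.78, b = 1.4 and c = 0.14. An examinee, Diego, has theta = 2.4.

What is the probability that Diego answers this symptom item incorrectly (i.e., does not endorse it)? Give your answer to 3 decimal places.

0.270

P(theta) = c + (1 − c) · 1 / (1 + exp(−a(theta − b)))
Exponent: 0.78 × (2.4 − 1.4) = 0.7800
1/(1 + e^{-0.7800}) = 0.6857
P = 0.14 + 0.86 × 0.6857 = 0.7297
P(incorrect) = 1 − 0.7297 = 0.2703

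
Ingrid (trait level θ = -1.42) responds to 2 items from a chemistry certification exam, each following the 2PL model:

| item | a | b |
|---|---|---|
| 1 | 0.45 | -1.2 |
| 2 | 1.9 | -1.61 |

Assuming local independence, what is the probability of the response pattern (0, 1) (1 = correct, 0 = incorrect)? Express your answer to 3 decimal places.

P(θ) = 1 / (1 + exp(−a(θ − b)))
P_1 = 1/(1+e^{0.0990}) = 0.4753
P_2 = 1/(1+e^{-0.3610}) = 0.5893
L = (1−P_1) × P_2 = 0.5247 × 0.5893 = 0.30921

0.309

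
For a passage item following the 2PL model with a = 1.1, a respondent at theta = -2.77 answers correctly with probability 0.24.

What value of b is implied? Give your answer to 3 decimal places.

-1.722

P(theta) = 1 / (1 + exp(−a(theta − b)))
logit(0.24) = ln(0.24/0.76) = -1.1527
b = theta − logit/(a) = -2.77 − (-1.1527)/1.1000 = -1.7221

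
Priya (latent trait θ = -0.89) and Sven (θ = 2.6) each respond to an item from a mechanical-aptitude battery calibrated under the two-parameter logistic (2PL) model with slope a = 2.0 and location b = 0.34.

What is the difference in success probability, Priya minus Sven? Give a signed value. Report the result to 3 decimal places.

P(θ) = 1 / (1 + exp(−a(θ − b)))
P(Priya) = 0.0787  [exponent -2.4600]
P(Sven) = 0.9892  [exponent 4.5200]
Difference = 0.0787 − 0.9892 = -0.9105

-0.911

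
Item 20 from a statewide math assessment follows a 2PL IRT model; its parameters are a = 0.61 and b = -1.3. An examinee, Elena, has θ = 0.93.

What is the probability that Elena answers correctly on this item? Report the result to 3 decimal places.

P(θ) = 1 / (1 + exp(−a(θ − b)))
Exponent: 0.61 × (0.93 − (-1.3)) = 1.3603
1/(1 + e^{-1.3603}) = 0.7958

0.796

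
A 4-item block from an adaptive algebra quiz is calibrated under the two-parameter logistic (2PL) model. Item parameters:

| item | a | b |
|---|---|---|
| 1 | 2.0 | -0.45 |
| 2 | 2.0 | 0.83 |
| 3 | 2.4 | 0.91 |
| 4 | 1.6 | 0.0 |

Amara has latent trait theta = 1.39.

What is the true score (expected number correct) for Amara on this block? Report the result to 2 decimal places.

3.39

P(theta) = 1 / (1 + exp(−a(theta − b)))
P_1 = 1/(1+e^{-3.6800}) = 0.9754
P_2 = 1/(1+e^{-1.1200}) = 0.7540
P_3 = 1/(1+e^{-1.1520}) = 0.7599
P_4 = 1/(1+e^{-2.2240}) = 0.9024
E[score] = 0.9754 + 0.7540 + 0.7599 + 0.9024 = 3.3916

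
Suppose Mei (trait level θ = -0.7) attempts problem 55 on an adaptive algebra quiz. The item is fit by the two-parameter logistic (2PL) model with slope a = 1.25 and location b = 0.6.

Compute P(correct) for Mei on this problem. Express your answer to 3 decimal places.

0.165

P(θ) = 1 / (1 + exp(−a(θ − b)))
Exponent: 1.25 × (-0.7 − 0.6) = -1.6250
1/(1 + e^{1.6250}) = 0.1645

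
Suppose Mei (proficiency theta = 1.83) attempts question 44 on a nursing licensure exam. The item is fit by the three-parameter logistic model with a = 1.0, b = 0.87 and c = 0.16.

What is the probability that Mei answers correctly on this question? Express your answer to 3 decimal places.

0.767

P(theta) = c + (1 − c) · 1 / (1 + exp(−a(theta − b)))
Exponent: 1.0 × (1.83 − 0.87) = 0.9600
1/(1 + e^{-0.9600}) = 0.7231
P = 0.16 + 0.84 × 0.7231 = 0.7674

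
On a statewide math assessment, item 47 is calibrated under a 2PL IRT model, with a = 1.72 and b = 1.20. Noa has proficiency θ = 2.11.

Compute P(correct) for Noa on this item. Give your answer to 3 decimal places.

0.827

P(θ) = 1 / (1 + exp(−a(θ − b)))
Exponent: 1.72 × (2.11 − 1.20) = 1.5652
1/(1 + e^{-1.5652}) = 0.8271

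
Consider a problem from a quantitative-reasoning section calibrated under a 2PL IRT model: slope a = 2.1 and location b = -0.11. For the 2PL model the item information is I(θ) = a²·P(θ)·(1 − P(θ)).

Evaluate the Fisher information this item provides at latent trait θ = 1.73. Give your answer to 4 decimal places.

0.0888

P = 1/(1+e^{-3.8640}) = 0.9794
P(1−P) = 0.9794 × 0.0206 = 0.0201
I = a² × P(1−P) = 2.1² × 0.0201 = 0.08877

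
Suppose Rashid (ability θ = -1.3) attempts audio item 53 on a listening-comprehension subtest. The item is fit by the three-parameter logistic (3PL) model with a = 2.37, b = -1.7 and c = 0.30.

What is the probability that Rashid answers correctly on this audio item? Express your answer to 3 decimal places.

P(θ) = c + (1 − c) · 1 / (1 + exp(−a(θ − b)))
Exponent: 2.37 × (-1.3 − (-1.7)) = 0.9480
1/(1 + e^{-0.9480}) = 0.7207
P = 0.30 + 0.70 × 0.7207 = 0.8045

0.804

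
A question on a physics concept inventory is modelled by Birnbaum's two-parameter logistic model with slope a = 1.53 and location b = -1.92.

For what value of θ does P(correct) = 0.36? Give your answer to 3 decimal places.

-2.296

P(θ) = 1 / (1 + exp(−a(θ − b)))
logit = ln(0.3600/0.6400) = -0.5754
θ = b + logit/(a) = -1.92 + (-0.5754)/1.5300 = -2.2961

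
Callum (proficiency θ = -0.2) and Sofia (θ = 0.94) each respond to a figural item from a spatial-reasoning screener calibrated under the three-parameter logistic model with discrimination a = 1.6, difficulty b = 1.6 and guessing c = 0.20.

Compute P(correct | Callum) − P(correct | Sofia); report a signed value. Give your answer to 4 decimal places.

P(θ) = c + (1 − c) · 1 / (1 + exp(−a(θ − b)))
P(Callum) = 0.2425  [exponent -2.8800]
P(Sofia) = 0.4065  [exponent -1.0560]
Difference = 0.2425 − 0.4065 = -0.1639

-0.1639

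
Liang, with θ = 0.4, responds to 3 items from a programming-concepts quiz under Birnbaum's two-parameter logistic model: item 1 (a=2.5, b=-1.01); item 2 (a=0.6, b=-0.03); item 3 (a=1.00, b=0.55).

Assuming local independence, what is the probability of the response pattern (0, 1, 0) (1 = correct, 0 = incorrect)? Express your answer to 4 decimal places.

P(θ) = 1 / (1 + exp(−a(θ − b)))
P_1 = 1/(1+e^{-3.5250}) = 0.9714
P_2 = 1/(1+e^{-0.2580}) = 0.5641
P_3 = 1/(1+e^{0.1500}) = 0.4626
L = (1−P_1) × P_2 × (1−P_3) = 0.0286 × 0.5641 × 0.5374 = 0.00867

0.0087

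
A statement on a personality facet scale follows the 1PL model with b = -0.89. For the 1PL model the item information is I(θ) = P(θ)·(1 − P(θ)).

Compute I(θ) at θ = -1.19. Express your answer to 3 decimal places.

0.244

P = 1/(1+e^{0.3000}) = 0.4256
P(1−P) = 0.4256 × 0.5744 = 0.2445
I = P(1−P) = 0.24446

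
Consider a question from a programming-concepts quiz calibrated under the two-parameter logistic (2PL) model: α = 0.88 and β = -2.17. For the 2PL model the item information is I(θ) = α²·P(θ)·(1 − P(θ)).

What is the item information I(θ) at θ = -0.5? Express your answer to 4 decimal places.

P = 1/(1+e^{-1.4696}) = 0.8130
P(1−P) = 0.8130 × 0.1870 = 0.1520
I = α² × P(1−P) = 0.88² × 0.1520 = 0.11773

0.1177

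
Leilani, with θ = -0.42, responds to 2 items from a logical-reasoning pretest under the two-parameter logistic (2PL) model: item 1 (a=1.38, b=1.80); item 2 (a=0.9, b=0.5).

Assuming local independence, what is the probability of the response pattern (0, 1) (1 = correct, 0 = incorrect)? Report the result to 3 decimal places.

0.290

P(θ) = 1 / (1 + exp(−a(θ − b)))
P_1 = 1/(1+e^{3.0636}) = 0.0446
P_2 = 1/(1+e^{0.8280}) = 0.3041
L = (1−P_1) × P_2 = 0.9554 × 0.3041 = 0.29050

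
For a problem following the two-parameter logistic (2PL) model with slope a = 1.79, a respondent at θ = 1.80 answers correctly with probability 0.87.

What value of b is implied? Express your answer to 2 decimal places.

P(θ) = 1 / (1 + exp(−a(θ − b)))
logit(0.87) = ln(0.87/0.13) = 1.9010
b = θ − logit/(a) = 1.80 − 1.9010/1.7900 = 0.7380

0.74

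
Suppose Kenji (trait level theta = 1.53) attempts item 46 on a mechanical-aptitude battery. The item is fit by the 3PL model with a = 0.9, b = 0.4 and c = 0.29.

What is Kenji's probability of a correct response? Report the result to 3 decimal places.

0.811

P(theta) = c + (1 − c) · 1 / (1 + exp(−a(theta − b)))
Exponent: 0.9 × (1.53 − 0.4) = 1.0170
1/(1 + e^{-1.0170}) = 0.7344
P = 0.29 + 0.71 × 0.7344 = 0.8114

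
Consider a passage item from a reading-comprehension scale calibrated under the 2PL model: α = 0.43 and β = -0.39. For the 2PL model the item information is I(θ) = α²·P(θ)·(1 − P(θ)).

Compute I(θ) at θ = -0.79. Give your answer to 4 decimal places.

0.0459

P = 1/(1+e^{0.1720}) = 0.4571
P(1−P) = 0.4571 × 0.5429 = 0.2482
I = α² × P(1−P) = 0.43² × 0.2482 = 0.04588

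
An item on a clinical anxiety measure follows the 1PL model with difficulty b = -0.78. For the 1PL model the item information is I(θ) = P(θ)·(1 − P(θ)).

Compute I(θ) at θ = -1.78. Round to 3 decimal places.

0.197

P = 1/(1+e^{1.0000}) = 0.2689
P(1−P) = 0.2689 × 0.7311 = 0.1966
I = P(1−P) = 0.19661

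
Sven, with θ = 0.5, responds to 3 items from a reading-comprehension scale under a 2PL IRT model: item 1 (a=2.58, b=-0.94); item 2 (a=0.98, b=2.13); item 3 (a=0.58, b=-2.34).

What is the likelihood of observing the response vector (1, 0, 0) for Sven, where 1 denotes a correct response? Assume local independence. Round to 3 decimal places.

P(θ) = 1 / (1 + exp(−a(θ − b)))
P_1 = 1/(1+e^{-3.7152}) = 0.9762
P_2 = 1/(1+e^{1.5974}) = 0.1683
P_3 = 1/(1+e^{-1.6472}) = 0.8385
L = P_1 × (1−P_2) × (1−P_3) = 0.9762 × 0.8317 × 0.1615 = 0.13111

0.131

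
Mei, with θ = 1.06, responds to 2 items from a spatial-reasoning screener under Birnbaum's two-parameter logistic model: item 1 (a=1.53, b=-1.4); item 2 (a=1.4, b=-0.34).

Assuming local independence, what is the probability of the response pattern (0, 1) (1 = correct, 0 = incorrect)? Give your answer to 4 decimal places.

P(θ) = 1 / (1 + exp(−a(θ − b)))
P_1 = 1/(1+e^{-3.7638}) = 0.9773
P_2 = 1/(1+e^{-1.9600}) = 0.8765
L = (1−P_1) × P_2 = 0.0227 × 0.8765 = 0.01987

0.0199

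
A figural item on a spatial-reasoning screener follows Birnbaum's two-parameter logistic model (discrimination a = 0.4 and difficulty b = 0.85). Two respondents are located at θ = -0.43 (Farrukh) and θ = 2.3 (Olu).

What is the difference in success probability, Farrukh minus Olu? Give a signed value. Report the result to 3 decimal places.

P(θ) = 1 / (1 + exp(−a(θ − b)))
P(Farrukh) = 0.3747  [exponent -0.5120]
P(Olu) = 0.6411  [exponent 0.5800]
Difference = 0.3747 − 0.6411 = -0.2663

-0.266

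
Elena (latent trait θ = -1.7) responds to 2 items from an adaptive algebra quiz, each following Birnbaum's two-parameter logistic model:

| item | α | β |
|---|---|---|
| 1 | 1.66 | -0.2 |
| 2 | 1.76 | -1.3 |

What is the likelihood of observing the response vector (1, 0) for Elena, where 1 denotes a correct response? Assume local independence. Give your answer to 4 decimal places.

0.0512

P(θ) = 1 / (1 + exp(−α(θ − β)))
P_1 = 1/(1+e^{2.4900}) = 0.0766
P_2 = 1/(1+e^{0.7040}) = 0.3309
L = P_1 × (1−P_2) = 0.0766 × 0.6691 = 0.05123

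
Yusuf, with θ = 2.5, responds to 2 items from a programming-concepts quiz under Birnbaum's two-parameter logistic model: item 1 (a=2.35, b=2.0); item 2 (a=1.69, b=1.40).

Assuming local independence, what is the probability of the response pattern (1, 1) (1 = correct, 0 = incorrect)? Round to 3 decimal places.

0.661

P(θ) = 1 / (1 + exp(−a(θ − b)))
P_1 = 1/(1+e^{-1.1750}) = 0.7640
P_2 = 1/(1+e^{-1.8590}) = 0.8652
L = P_1 × P_2 = 0.7640 × 0.8652 = 0.66104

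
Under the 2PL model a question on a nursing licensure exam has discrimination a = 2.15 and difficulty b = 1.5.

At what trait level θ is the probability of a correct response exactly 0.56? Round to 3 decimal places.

P(θ) = 1 / (1 + exp(−a(θ − b)))
logit = ln(0.5600/0.4400) = 0.2412
θ = b + logit/(a) = 1.5 + 0.2412/2.1500 = 1.6122

1.612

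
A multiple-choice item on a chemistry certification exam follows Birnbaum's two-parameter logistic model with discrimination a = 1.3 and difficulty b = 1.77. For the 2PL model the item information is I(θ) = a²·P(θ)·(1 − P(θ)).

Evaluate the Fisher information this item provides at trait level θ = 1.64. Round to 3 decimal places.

0.419

P = 1/(1+e^{0.1690}) = 0.4579
P(1−P) = 0.4579 × 0.5421 = 0.2482
I = a² × P(1−P) = 1.3² × 0.2482 = 0.41950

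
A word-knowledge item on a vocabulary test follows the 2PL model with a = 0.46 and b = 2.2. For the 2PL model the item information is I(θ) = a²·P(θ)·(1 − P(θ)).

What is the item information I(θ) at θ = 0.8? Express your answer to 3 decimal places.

P = 1/(1+e^{0.6440}) = 0.3443
P(1−P) = 0.3443 × 0.6557 = 0.2258
I = a² × P(1−P) = 0.46² × 0.2258 = 0.04777

0.048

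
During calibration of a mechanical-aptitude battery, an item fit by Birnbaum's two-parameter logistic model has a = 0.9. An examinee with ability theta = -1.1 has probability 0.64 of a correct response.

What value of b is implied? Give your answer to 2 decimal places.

P(theta) = 1 / (1 + exp(−a(theta − b)))
logit(0.64) = ln(0.64/0.36) = 0.5754
b = theta − logit/(a) = -1.1 − 0.5754/0.9000 = -1.7393

-1.74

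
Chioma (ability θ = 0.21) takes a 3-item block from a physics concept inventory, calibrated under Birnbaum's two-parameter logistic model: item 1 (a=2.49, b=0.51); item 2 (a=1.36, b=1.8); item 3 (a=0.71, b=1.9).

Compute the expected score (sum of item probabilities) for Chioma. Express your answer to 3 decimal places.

0.656

P(θ) = 1 / (1 + exp(−a(θ − b)))
P_1 = 1/(1+e^{0.7470}) = 0.3215
P_2 = 1/(1+e^{2.1624}) = 0.1032
P_3 = 1/(1+e^{1.1999}) = 0.2315
E[score] = 0.3215 + 0.1032 + 0.2315 = 0.6561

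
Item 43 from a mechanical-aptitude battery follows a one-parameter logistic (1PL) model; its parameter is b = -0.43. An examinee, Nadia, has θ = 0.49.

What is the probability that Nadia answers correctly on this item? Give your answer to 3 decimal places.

0.715

P(θ) = 1 / (1 + exp(−(θ − b)))
Exponent: (0.49 − (-0.43)) = 0.9200
1/(1 + e^{-0.9200}) = 0.7150
P = 0.7150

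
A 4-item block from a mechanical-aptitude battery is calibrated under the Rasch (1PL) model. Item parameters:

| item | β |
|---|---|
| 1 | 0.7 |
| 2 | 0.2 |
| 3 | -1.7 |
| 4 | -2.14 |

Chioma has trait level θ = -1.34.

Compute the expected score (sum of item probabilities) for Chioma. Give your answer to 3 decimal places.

P(θ) = 1 / (1 + exp(−(θ − β)))
P_1 = 1/(1+e^{2.0400}) = 0.1151
P_2 = 1/(1+e^{1.5400}) = 0.1765
P_3 = 1/(1+e^{-0.3600}) = 0.5890
P_4 = 1/(1+e^{-0.8000}) = 0.6900
E[score] = 0.1151 + 0.1765 + 0.5890 + 0.6900 = 1.5706

1.571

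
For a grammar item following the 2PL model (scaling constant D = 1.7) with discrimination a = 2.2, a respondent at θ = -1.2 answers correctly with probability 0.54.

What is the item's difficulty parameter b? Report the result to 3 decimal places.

P(θ) = 1 / (1 + exp(−D·a(θ − b)))
logit(0.54) = ln(0.54/0.46) = 0.1603
b = θ − logit/(1.7·a) = -1.2 − 0.1603/3.7400 = -1.2429

-1.243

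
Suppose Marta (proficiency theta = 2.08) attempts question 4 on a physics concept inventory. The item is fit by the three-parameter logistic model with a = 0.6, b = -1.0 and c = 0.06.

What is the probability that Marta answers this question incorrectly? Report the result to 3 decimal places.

P(theta) = c + (1 − c) · 1 / (1 + exp(−a(theta − b)))
Exponent: 0.6 × (2.08 − (-1.0)) = 1.8480
1/(1 + e^{-1.8480}) = 0.8639
P = 0.06 + 0.94 × 0.8639 = 0.8721
P(incorrect) = 1 − 0.8721 = 0.1279

0.128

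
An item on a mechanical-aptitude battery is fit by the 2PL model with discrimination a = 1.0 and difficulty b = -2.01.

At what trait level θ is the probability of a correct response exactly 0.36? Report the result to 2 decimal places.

-2.59

P(θ) = 1 / (1 + exp(−a(θ − b)))
logit = ln(0.3600/0.6400) = -0.5754
θ = b + logit/(a) = -2.01 + (-0.5754)/1.0000 = -2.5854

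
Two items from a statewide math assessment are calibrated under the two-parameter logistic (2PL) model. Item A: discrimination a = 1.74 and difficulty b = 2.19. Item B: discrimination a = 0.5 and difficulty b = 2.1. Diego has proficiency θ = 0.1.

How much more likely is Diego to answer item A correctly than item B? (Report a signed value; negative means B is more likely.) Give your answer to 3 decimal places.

-0.243

P(θ) = 1 / (1 + exp(−a(θ − b)))
P_A = 0.0257
P_B = 0.2689
P_A − P_B = -0.2433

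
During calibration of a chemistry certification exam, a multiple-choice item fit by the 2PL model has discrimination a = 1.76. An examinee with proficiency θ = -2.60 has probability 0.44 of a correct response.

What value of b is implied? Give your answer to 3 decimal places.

P(θ) = 1 / (1 + exp(−a(θ − b)))
logit(0.44) = ln(0.44/0.56) = -0.2412
b = θ − logit/(a) = -2.60 − (-0.2412)/1.7600 = -2.4630

-2.463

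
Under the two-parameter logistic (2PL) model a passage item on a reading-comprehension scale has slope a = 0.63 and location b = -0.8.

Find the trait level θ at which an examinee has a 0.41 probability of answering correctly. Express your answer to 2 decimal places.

-1.38

P(θ) = 1 / (1 + exp(−a(θ − b)))
logit = ln(0.4100/0.5900) = -0.3640
θ = b + logit/(a) = -0.8 + (-0.3640)/0.6300 = -1.3777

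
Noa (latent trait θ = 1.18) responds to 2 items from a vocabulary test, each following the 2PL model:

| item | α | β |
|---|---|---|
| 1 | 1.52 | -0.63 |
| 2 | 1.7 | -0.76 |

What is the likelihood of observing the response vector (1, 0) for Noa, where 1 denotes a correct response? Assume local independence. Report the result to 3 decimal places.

0.034

P(θ) = 1 / (1 + exp(−α(θ − β)))
P_1 = 1/(1+e^{-2.7512}) = 0.9400
P_2 = 1/(1+e^{-3.2980}) = 0.9644
L = P_1 × (1−P_2) = 0.9400 × 0.0356 = 0.03350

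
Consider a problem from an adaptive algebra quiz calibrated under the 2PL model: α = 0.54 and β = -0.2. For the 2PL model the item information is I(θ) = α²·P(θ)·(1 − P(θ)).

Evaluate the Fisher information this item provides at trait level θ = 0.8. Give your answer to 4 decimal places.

0.0678

P = 1/(1+e^{-0.5400}) = 0.6318
P(1−P) = 0.6318 × 0.3682 = 0.2326
I = α² × P(1−P) = 0.54² × 0.2326 = 0.06783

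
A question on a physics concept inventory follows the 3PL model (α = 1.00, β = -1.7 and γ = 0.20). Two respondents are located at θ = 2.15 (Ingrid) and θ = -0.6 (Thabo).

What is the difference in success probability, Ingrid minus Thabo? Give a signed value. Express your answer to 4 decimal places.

P(θ) = γ + (1 − γ) · 1 / (1 + exp(−α(θ − β)))
P(Ingrid) = 0.9833  [exponent 3.8500]
P(Thabo) = 0.8002  [exponent 1.1000]
Difference = 0.9833 − 0.8002 = 0.1831

0.1831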